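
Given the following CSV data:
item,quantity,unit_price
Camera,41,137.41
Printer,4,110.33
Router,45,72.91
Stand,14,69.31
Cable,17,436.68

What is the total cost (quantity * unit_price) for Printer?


Row: Printer
quantity = 4
unit_price = 110.33
total = 4 * 110.33 = 441.32

ANSWER: 441.32


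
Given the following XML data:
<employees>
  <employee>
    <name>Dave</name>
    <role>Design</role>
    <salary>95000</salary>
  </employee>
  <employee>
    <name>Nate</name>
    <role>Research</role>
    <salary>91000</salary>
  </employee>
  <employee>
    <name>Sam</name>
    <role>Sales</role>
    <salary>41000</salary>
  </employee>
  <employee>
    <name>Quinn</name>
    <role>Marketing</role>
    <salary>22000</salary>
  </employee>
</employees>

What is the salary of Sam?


Searching for <employee> with <name>Sam</name>
Found at position 3
<salary>41000</salary>

ANSWER: 41000


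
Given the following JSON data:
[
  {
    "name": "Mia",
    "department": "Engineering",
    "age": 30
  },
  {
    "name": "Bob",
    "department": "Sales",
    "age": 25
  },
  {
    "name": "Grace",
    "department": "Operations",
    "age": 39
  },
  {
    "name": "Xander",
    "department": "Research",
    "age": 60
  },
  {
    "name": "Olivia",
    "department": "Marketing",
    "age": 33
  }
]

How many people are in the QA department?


Scanning records for department = QA
  No matches found
Count: 0

ANSWER: 0


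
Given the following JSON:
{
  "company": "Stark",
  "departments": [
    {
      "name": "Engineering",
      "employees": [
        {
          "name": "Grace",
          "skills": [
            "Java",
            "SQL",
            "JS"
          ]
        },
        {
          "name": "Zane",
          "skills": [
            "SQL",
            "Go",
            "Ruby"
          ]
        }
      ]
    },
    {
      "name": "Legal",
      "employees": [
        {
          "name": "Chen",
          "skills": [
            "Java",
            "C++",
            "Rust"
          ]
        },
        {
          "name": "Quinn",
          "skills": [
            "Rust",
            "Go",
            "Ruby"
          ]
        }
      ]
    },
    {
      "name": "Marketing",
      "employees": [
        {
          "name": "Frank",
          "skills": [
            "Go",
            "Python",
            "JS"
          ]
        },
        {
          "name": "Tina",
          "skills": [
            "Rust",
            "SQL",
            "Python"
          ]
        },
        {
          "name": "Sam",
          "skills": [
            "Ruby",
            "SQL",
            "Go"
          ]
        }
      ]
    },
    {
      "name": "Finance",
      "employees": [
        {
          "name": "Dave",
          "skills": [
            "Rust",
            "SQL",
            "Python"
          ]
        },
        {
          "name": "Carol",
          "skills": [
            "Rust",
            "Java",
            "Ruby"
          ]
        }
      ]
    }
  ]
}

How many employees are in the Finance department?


Path: departments[3].employees
Count: 2

ANSWER: 2


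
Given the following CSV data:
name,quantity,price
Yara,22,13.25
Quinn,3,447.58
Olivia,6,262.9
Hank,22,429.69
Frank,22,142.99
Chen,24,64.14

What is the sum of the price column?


Values in 'price' column:
  Row 1: 13.25
  Row 2: 447.58
  Row 3: 262.9
  Row 4: 429.69
  Row 5: 142.99
  Row 6: 64.14
Sum = 13.25 + 447.58 + 262.9 + 429.69 + 142.99 + 64.14 = 1360.55

ANSWER: 1360.55


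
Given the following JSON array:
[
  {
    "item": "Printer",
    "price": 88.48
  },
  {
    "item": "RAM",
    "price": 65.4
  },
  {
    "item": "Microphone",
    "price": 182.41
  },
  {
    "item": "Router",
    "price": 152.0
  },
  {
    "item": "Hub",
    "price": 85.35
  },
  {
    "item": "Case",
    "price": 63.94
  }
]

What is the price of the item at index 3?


Array index 3 -> Router
price = 152.0

ANSWER: 152.0


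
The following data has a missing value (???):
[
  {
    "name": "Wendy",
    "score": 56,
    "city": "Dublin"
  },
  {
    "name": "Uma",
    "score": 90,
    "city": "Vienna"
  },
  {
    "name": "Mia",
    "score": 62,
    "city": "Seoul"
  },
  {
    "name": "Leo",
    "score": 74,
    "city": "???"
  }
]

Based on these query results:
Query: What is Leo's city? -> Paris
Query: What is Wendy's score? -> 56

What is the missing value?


The missing value is Leo's city
From query: Leo's city = Paris

ANSWER: Paris


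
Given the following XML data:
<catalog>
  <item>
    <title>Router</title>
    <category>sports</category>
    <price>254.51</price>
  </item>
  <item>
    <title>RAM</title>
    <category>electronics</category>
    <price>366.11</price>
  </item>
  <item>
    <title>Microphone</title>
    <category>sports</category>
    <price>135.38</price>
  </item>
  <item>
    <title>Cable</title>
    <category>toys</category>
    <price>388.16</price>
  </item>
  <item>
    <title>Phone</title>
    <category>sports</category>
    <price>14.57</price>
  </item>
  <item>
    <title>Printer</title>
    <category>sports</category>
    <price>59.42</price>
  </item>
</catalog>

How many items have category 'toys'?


Scanning <item> elements for <category>toys</category>:
  Item 4: Cable -> MATCH
Count: 1

ANSWER: 1


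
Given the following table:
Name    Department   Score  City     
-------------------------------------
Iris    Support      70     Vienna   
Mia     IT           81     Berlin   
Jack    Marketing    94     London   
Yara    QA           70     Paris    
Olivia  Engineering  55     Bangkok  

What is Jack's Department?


Row 3: Jack
Department = Marketing

ANSWER: Marketing


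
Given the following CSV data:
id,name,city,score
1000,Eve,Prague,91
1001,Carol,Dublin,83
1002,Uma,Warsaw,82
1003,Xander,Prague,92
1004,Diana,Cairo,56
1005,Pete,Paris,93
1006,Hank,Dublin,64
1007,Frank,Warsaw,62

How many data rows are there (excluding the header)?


Counting rows (excluding header):
Header: id,name,city,score
Data rows: 8

ANSWER: 8


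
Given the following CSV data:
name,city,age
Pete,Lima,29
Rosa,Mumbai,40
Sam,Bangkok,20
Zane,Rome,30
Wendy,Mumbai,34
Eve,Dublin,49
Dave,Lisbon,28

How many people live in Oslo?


Scanning city column for 'Oslo':
Total matches: 0

ANSWER: 0


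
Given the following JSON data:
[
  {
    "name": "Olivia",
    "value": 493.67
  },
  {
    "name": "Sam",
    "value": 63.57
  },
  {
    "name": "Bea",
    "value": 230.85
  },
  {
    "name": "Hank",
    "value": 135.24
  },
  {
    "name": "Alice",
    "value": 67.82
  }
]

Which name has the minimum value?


Comparing values:
  Olivia: 493.67
  Sam: 63.57
  Bea: 230.85
  Hank: 135.24
  Alice: 67.82
Minimum: Sam (63.57)

ANSWER: Sam


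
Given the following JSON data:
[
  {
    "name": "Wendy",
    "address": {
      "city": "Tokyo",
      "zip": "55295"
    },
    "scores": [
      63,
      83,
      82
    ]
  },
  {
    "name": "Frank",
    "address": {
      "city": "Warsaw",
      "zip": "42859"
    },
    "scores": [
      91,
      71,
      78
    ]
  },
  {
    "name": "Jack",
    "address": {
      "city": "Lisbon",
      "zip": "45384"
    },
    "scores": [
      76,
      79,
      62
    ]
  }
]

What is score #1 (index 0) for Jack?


Path: records[2].scores[0]
Value: 76

ANSWER: 76


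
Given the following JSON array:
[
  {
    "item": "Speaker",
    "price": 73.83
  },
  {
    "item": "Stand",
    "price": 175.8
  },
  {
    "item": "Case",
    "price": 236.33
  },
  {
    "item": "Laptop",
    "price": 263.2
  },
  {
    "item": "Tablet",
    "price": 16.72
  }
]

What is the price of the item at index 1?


Array index 1 -> Stand
price = 175.8

ANSWER: 175.8


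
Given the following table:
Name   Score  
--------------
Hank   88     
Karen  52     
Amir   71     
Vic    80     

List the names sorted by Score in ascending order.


Sorting by Score (ascending):
  Karen: 52
  Amir: 71
  Vic: 80
  Hank: 88


ANSWER: Karen, Amir, Vic, Hank


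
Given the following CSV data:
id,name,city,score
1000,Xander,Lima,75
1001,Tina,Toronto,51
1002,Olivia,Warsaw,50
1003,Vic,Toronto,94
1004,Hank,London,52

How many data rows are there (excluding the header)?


Counting rows (excluding header):
Header: id,name,city,score
Data rows: 5

ANSWER: 5


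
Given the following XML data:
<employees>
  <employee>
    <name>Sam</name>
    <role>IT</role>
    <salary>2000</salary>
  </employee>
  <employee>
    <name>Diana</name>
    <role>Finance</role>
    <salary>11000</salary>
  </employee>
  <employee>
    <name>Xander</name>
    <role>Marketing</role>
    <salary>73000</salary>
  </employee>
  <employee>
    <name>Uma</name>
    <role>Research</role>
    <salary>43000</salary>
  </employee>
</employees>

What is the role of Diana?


Searching for <employee> with <name>Diana</name>
Found at position 2
<role>Finance</role>

ANSWER: Finance


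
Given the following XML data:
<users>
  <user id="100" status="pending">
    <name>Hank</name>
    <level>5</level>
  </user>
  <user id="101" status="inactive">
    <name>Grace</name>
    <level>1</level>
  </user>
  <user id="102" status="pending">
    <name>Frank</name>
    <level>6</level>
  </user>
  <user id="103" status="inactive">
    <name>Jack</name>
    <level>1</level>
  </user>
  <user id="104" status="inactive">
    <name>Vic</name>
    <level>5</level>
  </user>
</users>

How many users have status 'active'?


Counting users with status='active':
Count: 0

ANSWER: 0


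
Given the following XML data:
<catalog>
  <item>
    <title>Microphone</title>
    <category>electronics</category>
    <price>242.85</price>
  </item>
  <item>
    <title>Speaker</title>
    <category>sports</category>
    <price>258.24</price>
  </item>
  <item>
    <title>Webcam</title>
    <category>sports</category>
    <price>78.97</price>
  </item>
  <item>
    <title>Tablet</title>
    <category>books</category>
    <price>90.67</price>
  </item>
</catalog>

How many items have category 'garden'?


Scanning <item> elements for <category>garden</category>:
Count: 0

ANSWER: 0


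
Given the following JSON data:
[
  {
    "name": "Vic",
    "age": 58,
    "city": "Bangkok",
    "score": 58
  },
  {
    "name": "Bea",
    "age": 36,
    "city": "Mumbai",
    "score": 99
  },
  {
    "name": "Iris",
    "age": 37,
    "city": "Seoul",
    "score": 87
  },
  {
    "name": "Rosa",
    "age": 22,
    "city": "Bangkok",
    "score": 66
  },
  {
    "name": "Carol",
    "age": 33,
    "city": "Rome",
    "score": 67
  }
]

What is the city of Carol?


Looking up record where name = Carol
Record index: 4
Field 'city' = Rome

ANSWER: Rome


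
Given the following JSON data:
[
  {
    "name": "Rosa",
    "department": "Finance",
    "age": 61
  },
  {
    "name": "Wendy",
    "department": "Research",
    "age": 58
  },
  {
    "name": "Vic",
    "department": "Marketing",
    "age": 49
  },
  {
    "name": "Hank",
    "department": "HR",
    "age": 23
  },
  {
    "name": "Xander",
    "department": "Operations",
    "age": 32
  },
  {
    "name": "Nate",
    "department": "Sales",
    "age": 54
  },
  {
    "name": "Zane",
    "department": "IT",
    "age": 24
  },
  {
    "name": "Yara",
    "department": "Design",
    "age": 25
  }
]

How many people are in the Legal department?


Scanning records for department = Legal
  No matches found
Count: 0

ANSWER: 0


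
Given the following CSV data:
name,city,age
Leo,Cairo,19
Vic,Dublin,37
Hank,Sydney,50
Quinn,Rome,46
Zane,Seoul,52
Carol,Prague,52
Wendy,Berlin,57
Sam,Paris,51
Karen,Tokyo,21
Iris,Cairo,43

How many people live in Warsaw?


Scanning city column for 'Warsaw':
Total matches: 0

ANSWER: 0


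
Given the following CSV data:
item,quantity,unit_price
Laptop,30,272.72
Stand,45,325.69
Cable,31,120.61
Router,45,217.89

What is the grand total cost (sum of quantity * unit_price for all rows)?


Computing row totals:
  Laptop: 30 * 272.72 = 8181.6
  Stand: 45 * 325.69 = 14656.05
  Cable: 31 * 120.61 = 3738.91
  Router: 45 * 217.89 = 9805.05
Grand total = 8181.6 + 14656.05 + 3738.91 + 9805.05 = 36381.61

ANSWER: 36381.61


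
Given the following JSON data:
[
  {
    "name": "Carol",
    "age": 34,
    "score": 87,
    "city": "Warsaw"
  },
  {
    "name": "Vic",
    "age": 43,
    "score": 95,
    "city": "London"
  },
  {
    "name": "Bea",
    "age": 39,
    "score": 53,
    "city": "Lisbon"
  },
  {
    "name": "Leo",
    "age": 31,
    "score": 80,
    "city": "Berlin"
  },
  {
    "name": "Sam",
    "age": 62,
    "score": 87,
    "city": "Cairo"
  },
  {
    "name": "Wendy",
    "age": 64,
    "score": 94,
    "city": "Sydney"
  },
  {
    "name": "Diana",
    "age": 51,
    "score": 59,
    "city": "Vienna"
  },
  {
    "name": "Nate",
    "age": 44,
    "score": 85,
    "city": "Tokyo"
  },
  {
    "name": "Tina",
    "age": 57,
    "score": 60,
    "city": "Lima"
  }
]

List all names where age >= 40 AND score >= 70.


Checking both conditions:
  Carol (age=34, score=87) -> no
  Vic (age=43, score=95) -> YES
  Bea (age=39, score=53) -> no
  Leo (age=31, score=80) -> no
  Sam (age=62, score=87) -> YES
  Wendy (age=64, score=94) -> YES
  Diana (age=51, score=59) -> no
  Nate (age=44, score=85) -> YES
  Tina (age=57, score=60) -> no


ANSWER: Vic, Sam, Wendy, Nate


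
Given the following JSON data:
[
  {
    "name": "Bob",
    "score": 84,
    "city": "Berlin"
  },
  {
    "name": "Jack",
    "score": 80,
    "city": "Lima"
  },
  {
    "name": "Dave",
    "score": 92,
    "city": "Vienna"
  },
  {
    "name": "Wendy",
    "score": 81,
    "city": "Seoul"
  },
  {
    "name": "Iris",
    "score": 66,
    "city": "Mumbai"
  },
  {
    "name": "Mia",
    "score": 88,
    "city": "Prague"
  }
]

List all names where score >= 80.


Filtering records where score >= 80:
  Bob (score=84) -> YES
  Jack (score=80) -> YES
  Dave (score=92) -> YES
  Wendy (score=81) -> YES
  Iris (score=66) -> no
  Mia (score=88) -> YES


ANSWER: Bob, Jack, Dave, Wendy, Mia


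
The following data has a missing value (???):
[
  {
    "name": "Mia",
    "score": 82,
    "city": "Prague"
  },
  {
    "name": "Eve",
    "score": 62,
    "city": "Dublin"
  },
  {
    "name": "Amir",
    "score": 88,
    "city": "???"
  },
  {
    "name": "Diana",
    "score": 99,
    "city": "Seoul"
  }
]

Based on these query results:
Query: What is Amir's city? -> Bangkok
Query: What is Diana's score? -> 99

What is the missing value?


The missing value is Amir's city
From query: Amir's city = Bangkok

ANSWER: Bangkok


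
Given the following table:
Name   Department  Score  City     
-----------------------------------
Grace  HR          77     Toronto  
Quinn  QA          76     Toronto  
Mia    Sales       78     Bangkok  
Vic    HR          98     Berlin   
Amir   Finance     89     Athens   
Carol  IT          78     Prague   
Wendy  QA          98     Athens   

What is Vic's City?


Row 4: Vic
City = Berlin

ANSWER: Berlin


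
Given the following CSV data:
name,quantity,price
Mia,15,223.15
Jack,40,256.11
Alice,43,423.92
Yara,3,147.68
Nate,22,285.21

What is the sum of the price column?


Values in 'price' column:
  Row 1: 223.15
  Row 2: 256.11
  Row 3: 423.92
  Row 4: 147.68
  Row 5: 285.21
Sum = 223.15 + 256.11 + 423.92 + 147.68 + 285.21 = 1336.07

ANSWER: 1336.07


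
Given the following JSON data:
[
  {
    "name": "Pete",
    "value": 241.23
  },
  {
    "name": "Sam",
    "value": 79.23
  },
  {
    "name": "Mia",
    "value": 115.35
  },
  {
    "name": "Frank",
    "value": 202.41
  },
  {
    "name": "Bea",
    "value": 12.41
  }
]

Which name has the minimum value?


Comparing values:
  Pete: 241.23
  Sam: 79.23
  Mia: 115.35
  Frank: 202.41
  Bea: 12.41
Minimum: Bea (12.41)

ANSWER: Bea


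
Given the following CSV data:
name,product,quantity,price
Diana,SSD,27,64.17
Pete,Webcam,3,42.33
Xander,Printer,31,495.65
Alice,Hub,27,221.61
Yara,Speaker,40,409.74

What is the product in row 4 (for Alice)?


Row 4: Alice
Column 'product' = Hub

ANSWER: Hub


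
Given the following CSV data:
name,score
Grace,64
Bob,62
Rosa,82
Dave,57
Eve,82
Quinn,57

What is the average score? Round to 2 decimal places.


Scores: 64, 62, 82, 57, 82, 57
Sum = 404
Count = 6
Average = 404 / 6 = 67.33

ANSWER: 67.33


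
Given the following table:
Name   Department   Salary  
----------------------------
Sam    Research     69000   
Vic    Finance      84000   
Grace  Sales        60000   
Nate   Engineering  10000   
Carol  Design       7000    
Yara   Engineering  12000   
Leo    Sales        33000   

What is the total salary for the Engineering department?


Engineering department members:
  Nate: 10000
  Yara: 12000
Total = 10000 + 12000 = 22000

ANSWER: 22000


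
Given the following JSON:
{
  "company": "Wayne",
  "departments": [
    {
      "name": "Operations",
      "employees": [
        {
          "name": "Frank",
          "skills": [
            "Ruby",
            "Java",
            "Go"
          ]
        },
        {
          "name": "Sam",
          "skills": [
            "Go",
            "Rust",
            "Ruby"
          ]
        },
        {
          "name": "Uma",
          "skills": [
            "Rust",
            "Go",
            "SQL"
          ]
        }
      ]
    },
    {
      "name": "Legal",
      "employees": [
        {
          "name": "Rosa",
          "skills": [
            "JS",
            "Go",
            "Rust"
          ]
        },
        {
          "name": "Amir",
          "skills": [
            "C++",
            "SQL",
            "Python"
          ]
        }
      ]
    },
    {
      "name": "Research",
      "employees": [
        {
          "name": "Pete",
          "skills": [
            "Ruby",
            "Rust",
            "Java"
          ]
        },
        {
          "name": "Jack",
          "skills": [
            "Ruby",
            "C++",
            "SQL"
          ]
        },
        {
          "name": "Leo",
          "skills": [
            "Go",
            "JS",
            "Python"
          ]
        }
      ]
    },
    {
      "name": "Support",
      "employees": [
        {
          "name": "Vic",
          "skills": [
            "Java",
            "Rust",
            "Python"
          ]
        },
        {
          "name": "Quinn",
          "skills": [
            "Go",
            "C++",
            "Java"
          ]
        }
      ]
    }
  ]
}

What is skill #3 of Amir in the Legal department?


Path: departments[1].employees[1].skills[2]
Value: Python

ANSWER: Python


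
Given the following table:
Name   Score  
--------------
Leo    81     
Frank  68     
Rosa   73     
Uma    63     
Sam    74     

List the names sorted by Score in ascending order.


Sorting by Score (ascending):
  Uma: 63
  Frank: 68
  Rosa: 73
  Sam: 74
  Leo: 81


ANSWER: Uma, Frank, Rosa, Sam, Leo


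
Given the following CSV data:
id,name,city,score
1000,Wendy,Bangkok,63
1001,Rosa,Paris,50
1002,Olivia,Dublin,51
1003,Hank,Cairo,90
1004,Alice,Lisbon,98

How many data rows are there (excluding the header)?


Counting rows (excluding header):
Header: id,name,city,score
Data rows: 5

ANSWER: 5


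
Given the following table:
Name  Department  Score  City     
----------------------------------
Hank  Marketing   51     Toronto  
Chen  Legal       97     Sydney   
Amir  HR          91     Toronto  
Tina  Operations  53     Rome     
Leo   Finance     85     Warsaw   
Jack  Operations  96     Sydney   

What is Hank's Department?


Row 1: Hank
Department = Marketing

ANSWER: Marketing


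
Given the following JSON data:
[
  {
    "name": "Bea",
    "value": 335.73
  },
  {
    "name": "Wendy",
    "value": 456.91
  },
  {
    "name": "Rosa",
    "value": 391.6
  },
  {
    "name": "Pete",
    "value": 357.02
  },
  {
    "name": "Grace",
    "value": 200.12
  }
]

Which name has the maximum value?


Comparing values:
  Bea: 335.73
  Wendy: 456.91
  Rosa: 391.6
  Pete: 357.02
  Grace: 200.12
Maximum: Wendy (456.91)

ANSWER: Wendy


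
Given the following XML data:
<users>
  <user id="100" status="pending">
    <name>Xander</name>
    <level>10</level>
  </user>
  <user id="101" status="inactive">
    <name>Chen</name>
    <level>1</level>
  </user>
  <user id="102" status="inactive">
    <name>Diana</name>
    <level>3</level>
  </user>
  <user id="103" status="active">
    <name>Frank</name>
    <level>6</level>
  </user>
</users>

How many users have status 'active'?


Counting users with status='active':
  Frank (id=103) -> MATCH
Count: 1

ANSWER: 1


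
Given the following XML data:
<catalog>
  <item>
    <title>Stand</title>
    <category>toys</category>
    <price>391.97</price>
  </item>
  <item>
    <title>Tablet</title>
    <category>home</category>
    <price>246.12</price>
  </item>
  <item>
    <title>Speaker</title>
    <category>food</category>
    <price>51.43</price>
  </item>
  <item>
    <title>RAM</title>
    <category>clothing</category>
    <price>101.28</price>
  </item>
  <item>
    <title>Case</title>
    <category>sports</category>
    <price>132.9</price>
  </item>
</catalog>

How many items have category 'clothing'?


Scanning <item> elements for <category>clothing</category>:
  Item 4: RAM -> MATCH
Count: 1

ANSWER: 1


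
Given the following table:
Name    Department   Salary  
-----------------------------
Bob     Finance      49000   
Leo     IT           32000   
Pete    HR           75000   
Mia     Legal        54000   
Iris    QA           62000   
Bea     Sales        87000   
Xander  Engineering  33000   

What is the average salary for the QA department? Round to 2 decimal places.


QA department members:
  Iris: 62000
Sum = 62000
Count = 1
Average = 62000 / 1 = 62000.00

ANSWER: 62000.00


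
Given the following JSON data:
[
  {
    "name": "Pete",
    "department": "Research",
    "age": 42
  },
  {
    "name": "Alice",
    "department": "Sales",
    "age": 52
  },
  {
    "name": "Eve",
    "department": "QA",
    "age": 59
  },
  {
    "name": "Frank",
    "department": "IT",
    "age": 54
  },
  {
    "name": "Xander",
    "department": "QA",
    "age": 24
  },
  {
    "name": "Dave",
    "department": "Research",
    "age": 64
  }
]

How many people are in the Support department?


Scanning records for department = Support
  No matches found
Count: 0

ANSWER: 0


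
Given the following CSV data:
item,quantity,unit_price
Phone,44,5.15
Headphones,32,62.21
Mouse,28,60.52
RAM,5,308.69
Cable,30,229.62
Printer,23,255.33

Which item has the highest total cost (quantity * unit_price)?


Computing row totals:
  Phone: 226.6
  Headphones: 1990.72
  Mouse: 1694.56
  RAM: 1543.45
  Cable: 6888.6
  Printer: 5872.59
Maximum: Cable (6888.6)

ANSWER: Cable


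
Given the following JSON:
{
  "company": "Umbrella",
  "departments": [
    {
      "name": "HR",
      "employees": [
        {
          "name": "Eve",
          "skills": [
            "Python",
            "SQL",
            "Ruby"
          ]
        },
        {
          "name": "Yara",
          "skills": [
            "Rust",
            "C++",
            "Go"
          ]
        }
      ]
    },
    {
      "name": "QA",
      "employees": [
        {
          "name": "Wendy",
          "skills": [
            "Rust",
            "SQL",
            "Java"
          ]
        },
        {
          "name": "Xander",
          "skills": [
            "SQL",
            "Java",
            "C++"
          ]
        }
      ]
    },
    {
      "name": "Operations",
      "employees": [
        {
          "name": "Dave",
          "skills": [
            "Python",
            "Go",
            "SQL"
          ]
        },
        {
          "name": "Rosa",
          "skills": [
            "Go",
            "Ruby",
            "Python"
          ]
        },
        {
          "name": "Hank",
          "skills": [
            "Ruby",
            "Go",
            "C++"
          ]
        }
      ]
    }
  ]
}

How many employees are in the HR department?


Path: departments[0].employees
Count: 2

ANSWER: 2


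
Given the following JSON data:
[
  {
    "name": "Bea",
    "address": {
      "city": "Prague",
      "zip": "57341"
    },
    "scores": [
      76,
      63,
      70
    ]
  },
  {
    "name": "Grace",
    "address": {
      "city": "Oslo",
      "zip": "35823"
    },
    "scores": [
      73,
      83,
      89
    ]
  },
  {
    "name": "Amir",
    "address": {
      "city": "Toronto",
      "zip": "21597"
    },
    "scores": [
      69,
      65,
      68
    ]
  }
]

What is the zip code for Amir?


Path: records[2].address.zip
Value: 21597

ANSWER: 21597


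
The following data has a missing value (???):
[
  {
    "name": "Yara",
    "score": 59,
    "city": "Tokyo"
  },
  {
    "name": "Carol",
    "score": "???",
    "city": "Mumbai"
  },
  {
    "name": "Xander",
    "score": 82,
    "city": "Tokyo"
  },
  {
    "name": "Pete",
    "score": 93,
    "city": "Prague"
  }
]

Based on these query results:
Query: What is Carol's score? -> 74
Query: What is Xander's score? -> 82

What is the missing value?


The missing value is Carol's score
From query: Carol's score = 74

ANSWER: 74


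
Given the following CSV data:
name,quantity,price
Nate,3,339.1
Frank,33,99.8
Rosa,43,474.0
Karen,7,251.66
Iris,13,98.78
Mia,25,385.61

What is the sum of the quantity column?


Values in 'quantity' column:
  Row 1: 3
  Row 2: 33
  Row 3: 43
  Row 4: 7
  Row 5: 13
  Row 6: 25
Sum = 3 + 33 + 43 + 7 + 13 + 25 = 124

ANSWER: 124


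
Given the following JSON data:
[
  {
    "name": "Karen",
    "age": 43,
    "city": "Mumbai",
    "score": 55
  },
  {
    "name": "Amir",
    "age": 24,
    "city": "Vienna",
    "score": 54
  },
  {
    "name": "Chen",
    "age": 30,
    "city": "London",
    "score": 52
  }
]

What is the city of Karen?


Looking up record where name = Karen
Record index: 0
Field 'city' = Mumbai

ANSWER: Mumbai


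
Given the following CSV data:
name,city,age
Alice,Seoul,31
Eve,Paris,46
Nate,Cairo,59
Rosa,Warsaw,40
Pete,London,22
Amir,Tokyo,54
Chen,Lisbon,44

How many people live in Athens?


Scanning city column for 'Athens':
Total matches: 0

ANSWER: 0


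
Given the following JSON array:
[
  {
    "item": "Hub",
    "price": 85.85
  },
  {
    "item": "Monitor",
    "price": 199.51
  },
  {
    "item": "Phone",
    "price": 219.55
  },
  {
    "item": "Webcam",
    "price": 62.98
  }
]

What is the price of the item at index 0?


Array index 0 -> Hub
price = 85.85

ANSWER: 85.85


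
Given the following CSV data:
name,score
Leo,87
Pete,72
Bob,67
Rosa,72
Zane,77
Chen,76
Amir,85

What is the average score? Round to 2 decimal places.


Scores: 87, 72, 67, 72, 77, 76, 85
Sum = 536
Count = 7
Average = 536 / 7 = 76.57

ANSWER: 76.57


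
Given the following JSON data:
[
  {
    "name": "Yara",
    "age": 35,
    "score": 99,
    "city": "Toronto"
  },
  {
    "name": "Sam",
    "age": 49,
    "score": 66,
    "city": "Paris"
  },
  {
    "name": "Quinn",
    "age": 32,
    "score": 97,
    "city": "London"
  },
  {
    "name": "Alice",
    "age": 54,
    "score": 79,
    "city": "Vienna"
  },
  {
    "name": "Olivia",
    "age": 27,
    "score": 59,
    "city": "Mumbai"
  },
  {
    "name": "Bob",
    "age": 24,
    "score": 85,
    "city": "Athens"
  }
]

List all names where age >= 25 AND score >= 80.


Checking both conditions:
  Yara (age=35, score=99) -> YES
  Sam (age=49, score=66) -> no
  Quinn (age=32, score=97) -> YES
  Alice (age=54, score=79) -> no
  Olivia (age=27, score=59) -> no
  Bob (age=24, score=85) -> no


ANSWER: Yara, Quinn


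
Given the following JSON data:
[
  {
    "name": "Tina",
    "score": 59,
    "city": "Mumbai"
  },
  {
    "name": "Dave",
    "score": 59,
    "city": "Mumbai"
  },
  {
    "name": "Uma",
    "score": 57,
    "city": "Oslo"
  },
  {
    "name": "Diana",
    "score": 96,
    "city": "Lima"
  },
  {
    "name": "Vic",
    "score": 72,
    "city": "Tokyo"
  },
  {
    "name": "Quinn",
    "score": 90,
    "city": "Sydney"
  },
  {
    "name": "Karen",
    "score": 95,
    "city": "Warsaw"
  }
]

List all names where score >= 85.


Filtering records where score >= 85:
  Tina (score=59) -> no
  Dave (score=59) -> no
  Uma (score=57) -> no
  Diana (score=96) -> YES
  Vic (score=72) -> no
  Quinn (score=90) -> YES
  Karen (score=95) -> YES


ANSWER: Diana, Quinn, Karen


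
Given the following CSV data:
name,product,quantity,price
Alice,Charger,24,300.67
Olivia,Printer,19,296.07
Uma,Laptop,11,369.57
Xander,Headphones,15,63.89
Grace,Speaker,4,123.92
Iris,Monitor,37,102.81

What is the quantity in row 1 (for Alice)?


Row 1: Alice
Column 'quantity' = 24

ANSWER: 24


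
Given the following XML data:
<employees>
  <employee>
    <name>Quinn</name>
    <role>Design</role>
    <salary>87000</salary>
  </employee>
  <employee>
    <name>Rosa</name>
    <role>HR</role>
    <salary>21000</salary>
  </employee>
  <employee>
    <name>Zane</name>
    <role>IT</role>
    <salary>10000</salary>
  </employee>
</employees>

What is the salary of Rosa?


Searching for <employee> with <name>Rosa</name>
Found at position 2
<salary>21000</salary>

ANSWER: 21000


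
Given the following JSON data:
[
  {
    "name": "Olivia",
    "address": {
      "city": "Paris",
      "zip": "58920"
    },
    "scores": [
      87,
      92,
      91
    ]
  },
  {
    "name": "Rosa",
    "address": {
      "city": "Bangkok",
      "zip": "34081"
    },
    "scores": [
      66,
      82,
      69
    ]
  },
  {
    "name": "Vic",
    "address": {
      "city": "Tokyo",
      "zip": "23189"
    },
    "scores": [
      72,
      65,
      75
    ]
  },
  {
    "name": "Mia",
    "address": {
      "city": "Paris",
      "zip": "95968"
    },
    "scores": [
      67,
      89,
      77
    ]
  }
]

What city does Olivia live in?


Path: records[0].address.city
Value: Paris

ANSWER: Paris


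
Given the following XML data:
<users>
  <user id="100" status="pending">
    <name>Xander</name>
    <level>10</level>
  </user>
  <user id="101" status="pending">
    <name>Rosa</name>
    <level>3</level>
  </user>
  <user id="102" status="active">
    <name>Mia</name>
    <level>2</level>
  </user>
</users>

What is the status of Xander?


Finding user with name = Xander
user id="100" status="pending"

ANSWER: pending


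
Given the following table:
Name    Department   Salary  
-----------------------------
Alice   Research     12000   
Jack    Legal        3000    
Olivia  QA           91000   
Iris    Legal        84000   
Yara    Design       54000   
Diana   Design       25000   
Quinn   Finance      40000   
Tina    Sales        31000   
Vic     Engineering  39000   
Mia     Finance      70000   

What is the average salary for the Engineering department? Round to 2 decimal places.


Engineering department members:
  Vic: 39000
Sum = 39000
Count = 1
Average = 39000 / 1 = 39000.00

ANSWER: 39000.00


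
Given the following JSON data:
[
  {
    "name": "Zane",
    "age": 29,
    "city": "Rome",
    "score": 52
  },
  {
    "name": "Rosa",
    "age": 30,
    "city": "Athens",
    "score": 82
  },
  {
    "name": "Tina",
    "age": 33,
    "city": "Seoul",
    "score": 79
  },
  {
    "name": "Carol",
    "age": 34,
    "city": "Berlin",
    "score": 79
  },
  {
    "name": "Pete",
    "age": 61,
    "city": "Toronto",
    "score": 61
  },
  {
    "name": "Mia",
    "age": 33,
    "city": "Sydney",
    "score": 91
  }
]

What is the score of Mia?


Looking up record where name = Mia
Record index: 5
Field 'score' = 91

ANSWER: 91


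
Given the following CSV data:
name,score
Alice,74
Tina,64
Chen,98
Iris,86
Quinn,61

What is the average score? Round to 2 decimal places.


Scores: 74, 64, 98, 86, 61
Sum = 383
Count = 5
Average = 383 / 5 = 76.60

ANSWER: 76.60


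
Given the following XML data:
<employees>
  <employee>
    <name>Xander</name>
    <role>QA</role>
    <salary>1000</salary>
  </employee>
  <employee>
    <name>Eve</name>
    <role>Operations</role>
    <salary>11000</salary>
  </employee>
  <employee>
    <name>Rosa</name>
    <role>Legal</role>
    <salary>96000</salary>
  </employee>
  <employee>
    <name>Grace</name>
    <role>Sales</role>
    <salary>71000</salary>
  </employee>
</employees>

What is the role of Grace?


Searching for <employee> with <name>Grace</name>
Found at position 4
<role>Sales</role>

ANSWER: Sales


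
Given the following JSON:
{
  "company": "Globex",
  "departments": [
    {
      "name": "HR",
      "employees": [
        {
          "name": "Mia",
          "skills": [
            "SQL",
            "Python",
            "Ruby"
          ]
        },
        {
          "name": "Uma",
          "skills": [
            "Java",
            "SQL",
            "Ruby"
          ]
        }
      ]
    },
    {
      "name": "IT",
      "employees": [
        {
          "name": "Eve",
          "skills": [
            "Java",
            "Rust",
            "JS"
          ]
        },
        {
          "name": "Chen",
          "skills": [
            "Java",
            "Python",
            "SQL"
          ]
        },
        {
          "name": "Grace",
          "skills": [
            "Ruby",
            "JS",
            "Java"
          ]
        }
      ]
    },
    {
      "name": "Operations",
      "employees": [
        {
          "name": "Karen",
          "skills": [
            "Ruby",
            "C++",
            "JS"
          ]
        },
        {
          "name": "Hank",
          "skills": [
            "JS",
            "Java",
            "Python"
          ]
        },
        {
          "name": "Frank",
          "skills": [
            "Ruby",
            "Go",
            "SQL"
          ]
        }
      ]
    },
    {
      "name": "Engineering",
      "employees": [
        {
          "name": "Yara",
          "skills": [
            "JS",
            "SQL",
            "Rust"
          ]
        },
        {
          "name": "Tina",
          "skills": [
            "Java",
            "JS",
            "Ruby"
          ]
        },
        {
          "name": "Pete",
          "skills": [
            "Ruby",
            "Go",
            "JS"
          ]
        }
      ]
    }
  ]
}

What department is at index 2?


Path: departments[2].name
Value: Operations

ANSWER: Operations


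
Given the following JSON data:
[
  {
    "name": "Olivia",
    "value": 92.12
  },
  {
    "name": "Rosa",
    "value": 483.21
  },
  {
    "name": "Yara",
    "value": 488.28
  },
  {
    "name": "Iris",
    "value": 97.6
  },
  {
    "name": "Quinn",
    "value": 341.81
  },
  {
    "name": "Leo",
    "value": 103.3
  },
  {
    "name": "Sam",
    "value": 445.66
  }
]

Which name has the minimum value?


Comparing values:
  Olivia: 92.12
  Rosa: 483.21
  Yara: 488.28
  Iris: 97.6
  Quinn: 341.81
  Leo: 103.3
  Sam: 445.66
Minimum: Olivia (92.12)

ANSWER: Olivia


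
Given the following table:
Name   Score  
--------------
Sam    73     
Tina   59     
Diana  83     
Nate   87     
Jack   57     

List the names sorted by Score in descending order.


Sorting by Score (descending):
  Nate: 87
  Diana: 83
  Sam: 73
  Tina: 59
  Jack: 57


ANSWER: Nate, Diana, Sam, Tina, Jack


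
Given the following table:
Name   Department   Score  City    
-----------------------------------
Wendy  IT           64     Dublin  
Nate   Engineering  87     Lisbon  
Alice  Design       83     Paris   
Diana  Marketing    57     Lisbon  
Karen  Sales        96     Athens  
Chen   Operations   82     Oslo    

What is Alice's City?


Row 3: Alice
City = Paris

ANSWER: Paris


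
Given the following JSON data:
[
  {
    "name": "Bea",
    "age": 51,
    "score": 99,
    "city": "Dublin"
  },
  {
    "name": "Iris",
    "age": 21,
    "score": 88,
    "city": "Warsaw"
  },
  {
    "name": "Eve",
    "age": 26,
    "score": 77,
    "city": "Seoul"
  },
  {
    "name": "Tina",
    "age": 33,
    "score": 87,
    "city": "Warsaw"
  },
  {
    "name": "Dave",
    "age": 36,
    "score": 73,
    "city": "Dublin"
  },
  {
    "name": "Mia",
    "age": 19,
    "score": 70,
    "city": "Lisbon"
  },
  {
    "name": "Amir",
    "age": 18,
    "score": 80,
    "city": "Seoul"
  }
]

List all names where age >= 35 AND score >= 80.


Checking both conditions:
  Bea (age=51, score=99) -> YES
  Iris (age=21, score=88) -> no
  Eve (age=26, score=77) -> no
  Tina (age=33, score=87) -> no
  Dave (age=36, score=73) -> no
  Mia (age=19, score=70) -> no
  Amir (age=18, score=80) -> no


ANSWER: Bea


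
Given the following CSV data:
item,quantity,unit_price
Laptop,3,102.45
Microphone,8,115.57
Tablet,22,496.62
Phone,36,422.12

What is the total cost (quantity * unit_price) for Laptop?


Row: Laptop
quantity = 3
unit_price = 102.45
total = 3 * 102.45 = 307.35

ANSWER: 307.35


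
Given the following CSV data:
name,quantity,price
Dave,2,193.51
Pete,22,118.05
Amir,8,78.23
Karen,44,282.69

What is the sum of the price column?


Values in 'price' column:
  Row 1: 193.51
  Row 2: 118.05
  Row 3: 78.23
  Row 4: 282.69
Sum = 193.51 + 118.05 + 78.23 + 282.69 = 672.48

ANSWER: 672.48


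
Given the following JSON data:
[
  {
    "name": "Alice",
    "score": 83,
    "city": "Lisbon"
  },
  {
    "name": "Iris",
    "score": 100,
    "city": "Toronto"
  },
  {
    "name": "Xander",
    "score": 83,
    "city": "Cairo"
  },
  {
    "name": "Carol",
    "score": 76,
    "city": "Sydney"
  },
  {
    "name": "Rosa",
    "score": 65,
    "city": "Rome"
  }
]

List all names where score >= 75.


Filtering records where score >= 75:
  Alice (score=83) -> YES
  Iris (score=100) -> YES
  Xander (score=83) -> YES
  Carol (score=76) -> YES
  Rosa (score=65) -> no


ANSWER: Alice, Iris, Xander, Carol


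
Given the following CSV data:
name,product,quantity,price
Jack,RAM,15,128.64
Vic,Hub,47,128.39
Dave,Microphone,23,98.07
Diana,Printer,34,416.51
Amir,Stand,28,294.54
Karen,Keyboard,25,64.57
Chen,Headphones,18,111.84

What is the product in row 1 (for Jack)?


Row 1: Jack
Column 'product' = RAM

ANSWER: RAM


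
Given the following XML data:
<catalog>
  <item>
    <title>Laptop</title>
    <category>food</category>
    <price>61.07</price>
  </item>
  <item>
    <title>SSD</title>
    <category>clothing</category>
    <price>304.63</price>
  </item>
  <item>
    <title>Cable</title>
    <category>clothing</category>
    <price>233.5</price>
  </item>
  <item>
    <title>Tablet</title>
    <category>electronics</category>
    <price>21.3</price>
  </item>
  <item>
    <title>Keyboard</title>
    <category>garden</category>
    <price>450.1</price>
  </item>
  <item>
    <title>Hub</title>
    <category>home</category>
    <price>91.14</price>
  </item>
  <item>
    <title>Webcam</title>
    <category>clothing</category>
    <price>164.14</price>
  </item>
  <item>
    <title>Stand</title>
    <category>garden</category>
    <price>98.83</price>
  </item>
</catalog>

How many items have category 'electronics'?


Scanning <item> elements for <category>electronics</category>:
  Item 4: Tablet -> MATCH
Count: 1

ANSWER: 1


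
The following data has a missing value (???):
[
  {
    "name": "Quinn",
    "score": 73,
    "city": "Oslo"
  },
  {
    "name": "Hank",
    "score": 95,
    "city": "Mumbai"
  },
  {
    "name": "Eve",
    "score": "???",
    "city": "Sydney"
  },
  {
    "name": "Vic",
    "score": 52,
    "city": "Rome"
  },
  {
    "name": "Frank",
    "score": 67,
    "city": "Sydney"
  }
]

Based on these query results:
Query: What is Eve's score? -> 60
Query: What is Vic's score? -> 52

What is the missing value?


The missing value is Eve's score
From query: Eve's score = 60

ANSWER: 60


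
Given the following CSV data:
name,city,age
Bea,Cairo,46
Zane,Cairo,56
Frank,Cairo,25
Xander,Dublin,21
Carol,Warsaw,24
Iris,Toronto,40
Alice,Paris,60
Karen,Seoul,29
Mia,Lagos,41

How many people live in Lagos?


Scanning city column for 'Lagos':
  Row 9: Mia -> MATCH
Total matches: 1

ANSWER: 1


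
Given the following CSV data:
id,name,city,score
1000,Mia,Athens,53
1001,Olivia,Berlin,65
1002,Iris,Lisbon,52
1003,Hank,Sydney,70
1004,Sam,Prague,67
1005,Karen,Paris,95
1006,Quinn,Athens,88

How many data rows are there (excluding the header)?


Counting rows (excluding header):
Header: id,name,city,score
Data rows: 7

ANSWER: 7
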